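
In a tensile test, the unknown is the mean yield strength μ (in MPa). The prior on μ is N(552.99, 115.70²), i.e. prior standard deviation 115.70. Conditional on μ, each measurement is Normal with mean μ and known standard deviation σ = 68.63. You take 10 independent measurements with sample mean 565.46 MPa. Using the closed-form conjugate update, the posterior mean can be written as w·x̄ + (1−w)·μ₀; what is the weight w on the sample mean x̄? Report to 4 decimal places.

0.9660

For Normal data with known variance σ², a Normal(μ₀, σ₀²) prior on μ is conjugate. Posterior precision = 1/σ₀² + n/σ²; posterior mean is the precision-weighted average of μ₀ and x̄.
σ₀² = 115.70² = 13386.49, σ² = 68.63² = 4710.0769. Prior precision 1/σ₀² = 1/13386.49; data precision n/σ² = 10/4710.0769.
w = (n/σ²)/(1/σ₀² + n/σ²) = n·σ₀²/(σ² + n·σ₀²) = 10·13386.49/(4710.0769 + 10·13386.49) = 133864.9/138574.9769 = 0.9660.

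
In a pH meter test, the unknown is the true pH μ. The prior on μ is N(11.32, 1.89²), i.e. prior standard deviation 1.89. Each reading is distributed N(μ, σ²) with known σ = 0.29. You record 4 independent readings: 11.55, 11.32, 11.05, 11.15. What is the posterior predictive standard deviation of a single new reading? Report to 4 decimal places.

For Normal data with known variance σ², a Normal(μ₀, σ₀²) prior on μ is conjugate. Posterior precision = 1/σ₀² + n/σ²; posterior mean is the precision-weighted average of μ₀ and x̄.
σ₀² = 1.89² = 3.5721, σ² = 0.29² = 0.0841; σ² + n·σ₀² = 0.0841 + 4·3.5721 = 14.3725.
Posterior precision = 1/σ₀² + n/σ² = 1/3.5721 + 4/0.0841 = (σ² + n·σ₀²)/(σ₀²σ²) = 14.3725/(3.5721·0.0841); posterior variance σₙ² = σ₀²σ²/(σ² + n·σ₀²) = 3.5721·0.0841/14.3725 = 0.020902.
Predictive variance for one new observation = σₙ² + σ² = 3.5721·0.0841/14.3725 + 0.0841 = σ²·(σ₀² + 14.3725)/14.3725 = 0.0841·17.9446/14.3725 = 0.105002; SD = √(0.0841·17.9446/14.3725) = 0.3240.

0.3240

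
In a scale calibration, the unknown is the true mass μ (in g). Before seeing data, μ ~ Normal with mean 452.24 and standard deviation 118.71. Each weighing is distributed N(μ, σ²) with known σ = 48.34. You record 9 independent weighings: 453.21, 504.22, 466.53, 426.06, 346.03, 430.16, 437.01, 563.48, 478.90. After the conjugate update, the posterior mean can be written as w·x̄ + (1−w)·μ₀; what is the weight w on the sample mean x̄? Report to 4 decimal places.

For Normal data with known variance σ², a Normal(μ₀, σ₀²) prior on μ is conjugate. Posterior precision = 1/σ₀² + n/σ²; posterior mean is the precision-weighted average of μ₀ and x̄.
σ₀² = 118.71² = 14092.0641, σ² = 48.34² = 2336.7556. Prior precision 1/σ₀² = 1/14092.0641; data precision n/σ² = 9/2336.7556.
w = (n/σ²)/(1/σ₀² + n/σ²) = n·σ₀²/(σ² + n·σ₀²) = 9·14092.0641/(2336.7556 + 9·14092.0641) = 126828.5769/129165.3325 = 0.9819.

0.9819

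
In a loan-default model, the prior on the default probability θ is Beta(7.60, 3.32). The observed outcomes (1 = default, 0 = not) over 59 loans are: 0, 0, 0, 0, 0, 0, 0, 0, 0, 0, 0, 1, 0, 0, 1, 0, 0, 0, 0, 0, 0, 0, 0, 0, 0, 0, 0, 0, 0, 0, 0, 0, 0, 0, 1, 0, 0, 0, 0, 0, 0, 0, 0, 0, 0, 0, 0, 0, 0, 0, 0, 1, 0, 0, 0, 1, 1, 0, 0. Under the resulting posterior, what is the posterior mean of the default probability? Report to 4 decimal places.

0.1945

The Beta prior is conjugate to a Binomial/Bernoulli likelihood; the update adds successes to α and failures to β.
Posterior: Beta(α+k, β+n−k) = Beta(7.60+6, 3.32+53) = Beta(13.60, 56.32).
Posterior mean = α/(α+β) = 13.60/69.92 = 0.1945.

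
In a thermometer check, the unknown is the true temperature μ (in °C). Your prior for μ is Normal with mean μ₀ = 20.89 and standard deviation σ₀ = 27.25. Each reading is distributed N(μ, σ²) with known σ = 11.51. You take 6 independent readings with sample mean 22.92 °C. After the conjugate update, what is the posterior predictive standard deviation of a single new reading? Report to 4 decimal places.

For Normal data with known variance σ², a Normal(μ₀, σ₀²) prior on μ is conjugate. Posterior precision = 1/σ₀² + n/σ²; posterior mean is the precision-weighted average of μ₀ and x̄.
σ₀² = 27.25² = 742.5625, σ² = 11.51² = 132.4801; σ² + n·σ₀² = 132.4801 + 6·742.5625 = 4587.8551.
Posterior precision = 1/σ₀² + n/σ² = 1/742.5625 + 6/132.4801 = (σ² + n·σ₀²)/(σ₀²σ²) = 4587.8551/(742.5625·132.4801); posterior variance σₙ² = σ₀²σ²/(σ² + n·σ₀²) = 742.5625·132.4801/4587.8551 = 21.442428.
Predictive variance for one new observation = σₙ² + σ² = 742.5625·132.4801/4587.8551 + 132.4801 = σ²·(σ₀² + 4587.8551)/4587.8551 = 132.4801·5330.4176/4587.8551 = 153.922528; SD = √(132.4801·5330.4176/4587.8551) = 12.4066.

12.4066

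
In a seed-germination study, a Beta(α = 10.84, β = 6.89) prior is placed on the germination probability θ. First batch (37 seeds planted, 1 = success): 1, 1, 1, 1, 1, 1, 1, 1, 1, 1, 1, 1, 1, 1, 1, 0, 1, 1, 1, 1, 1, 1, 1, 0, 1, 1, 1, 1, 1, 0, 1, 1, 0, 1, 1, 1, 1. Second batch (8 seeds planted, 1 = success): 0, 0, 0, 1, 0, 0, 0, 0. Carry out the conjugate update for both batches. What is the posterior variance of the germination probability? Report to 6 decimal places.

0.003199

The Beta prior is conjugate to a Binomial/Bernoulli likelihood; the update adds successes to α and failures to β.
After batch 1: Beta(10.84+33, 6.89+4) = Beta(43.84, 10.89).
After batch 2: Beta(43.84+1, 10.89+7) = Beta(44.84, 17.89).
Var = αβ/((α+β)²(α+β+1)) = 44.84·17.89/(62.73²·63.73) = 0.003199.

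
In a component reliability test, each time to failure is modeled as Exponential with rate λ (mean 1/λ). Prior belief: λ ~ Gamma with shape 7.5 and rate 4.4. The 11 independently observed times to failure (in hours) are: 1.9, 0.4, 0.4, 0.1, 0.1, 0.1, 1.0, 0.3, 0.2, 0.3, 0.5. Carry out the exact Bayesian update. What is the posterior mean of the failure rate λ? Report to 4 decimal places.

With a Gamma(shape α, rate β) prior on the exponential rate λ, the posterior after n observations with total T = Σxᵢ is Gamma(α+n, β+T).
Sum of observations T = 5.3 hours; n = 11.
Posterior: Gamma(7.5+11, 4.4+5.3) = Gamma(18.5, 9.7).
Posterior mean of λ = α/β = 18.5/9.7 = 1.9072.

1.9072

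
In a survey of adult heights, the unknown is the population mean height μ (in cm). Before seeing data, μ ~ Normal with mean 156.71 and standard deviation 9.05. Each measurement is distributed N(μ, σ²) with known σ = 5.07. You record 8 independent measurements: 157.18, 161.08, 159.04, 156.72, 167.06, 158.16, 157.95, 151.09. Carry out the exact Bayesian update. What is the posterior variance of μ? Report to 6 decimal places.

3.091818

For Normal data with known variance σ², a Normal(μ₀, σ₀²) prior on μ is conjugate. Posterior precision = 1/σ₀² + n/σ²; posterior mean is the precision-weighted average of μ₀ and x̄.
σ₀² = 9.05² = 81.9025, σ² = 5.07² = 25.7049; σ² + n·σ₀² = 25.7049 + 8·81.9025 = 680.9249.
Posterior precision = 1/σ₀² + n/σ² = 1/81.9025 + 8/25.7049 = (σ² + n·σ₀²)/(σ₀²σ²) = 680.9249/(81.9025·25.7049); posterior variance σₙ² = σ₀²σ²/(σ² + n·σ₀²) = 81.9025·25.7049/680.9249 = 3.091818.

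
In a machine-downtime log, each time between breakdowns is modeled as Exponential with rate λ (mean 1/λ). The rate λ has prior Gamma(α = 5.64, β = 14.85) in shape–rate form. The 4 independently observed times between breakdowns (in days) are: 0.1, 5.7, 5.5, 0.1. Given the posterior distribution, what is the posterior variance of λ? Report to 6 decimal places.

With a Gamma(shape α, rate β) prior on the exponential rate λ, the posterior after n observations with total T = Σxᵢ is Gamma(α+n, β+T).
Sum of observations T = 11.4 days; n = 4.
Posterior: Gamma(5.64+4, 14.85+11.4) = Gamma(9.64, 26.25).
Var = α/β² = 0.013990.

0.013990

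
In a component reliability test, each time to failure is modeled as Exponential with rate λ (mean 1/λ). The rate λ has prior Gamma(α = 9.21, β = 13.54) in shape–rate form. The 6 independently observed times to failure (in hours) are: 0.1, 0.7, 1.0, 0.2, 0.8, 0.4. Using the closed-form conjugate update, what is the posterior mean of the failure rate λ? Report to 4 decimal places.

0.9086

With a Gamma(shape α, rate β) prior on the exponential rate λ, the posterior after n observations with total T = Σxᵢ is Gamma(α+n, β+T).
Sum of observations T = 3.2 hours; n = 6.
Posterior: Gamma(9.21+6, 13.54+3.2) = Gamma(15.21, 16.74).
Posterior mean of λ = α/β = 15.21/16.74 = 0.9086.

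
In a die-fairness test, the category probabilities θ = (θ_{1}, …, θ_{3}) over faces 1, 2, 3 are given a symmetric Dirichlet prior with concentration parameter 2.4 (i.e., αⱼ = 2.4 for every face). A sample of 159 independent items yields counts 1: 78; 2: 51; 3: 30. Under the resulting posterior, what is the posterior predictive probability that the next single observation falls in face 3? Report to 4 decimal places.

The Dirichlet prior is conjugate to the Multinomial likelihood: each posterior αⱼ = prior αⱼ + observed count nⱼ.
Posterior concentration: (80.4, 53.4, 32.4), total = 166.2.
P(next = 3 | data) = α_{3}/Σα = 0.1949.

0.1949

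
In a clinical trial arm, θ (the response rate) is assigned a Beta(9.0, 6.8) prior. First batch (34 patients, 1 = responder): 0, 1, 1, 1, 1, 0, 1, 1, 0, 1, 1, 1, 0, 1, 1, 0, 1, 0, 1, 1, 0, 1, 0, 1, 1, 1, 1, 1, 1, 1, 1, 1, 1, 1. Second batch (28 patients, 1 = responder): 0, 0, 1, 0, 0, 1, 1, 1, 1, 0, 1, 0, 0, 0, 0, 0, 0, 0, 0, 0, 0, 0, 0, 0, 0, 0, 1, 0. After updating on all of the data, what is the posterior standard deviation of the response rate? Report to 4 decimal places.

0.0561

The Beta prior is conjugate to a Binomial/Bernoulli likelihood; the update adds successes to α and failures to β.
After batch 1: Beta(9.0+26, 6.8+8) = Beta(35.0, 14.8).
After batch 2: Beta(35.0+7, 14.8+21) = Beta(42.0, 35.8).
Var = αβ/((α+β)²(α+β+1)) = 42.0·35.8/(77.8²·78.8) = 0.00315244; SD = √0.00315244 = 0.0561.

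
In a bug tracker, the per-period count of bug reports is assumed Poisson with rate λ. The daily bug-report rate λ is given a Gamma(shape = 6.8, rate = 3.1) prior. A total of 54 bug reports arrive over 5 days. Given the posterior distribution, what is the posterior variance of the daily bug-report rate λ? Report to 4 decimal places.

With a Gamma(shape α, rate β) prior, the Poisson likelihood is conjugate: the posterior is Gamma(α + ΣXᵢ, β + n).
Posterior: Gamma(α+S, β+n) = Gamma(6.8+54, 3.1+5) = Gamma(60.8, 8.1).
Var = α/β² = 60.8/8.1² = 0.9267.

0.9267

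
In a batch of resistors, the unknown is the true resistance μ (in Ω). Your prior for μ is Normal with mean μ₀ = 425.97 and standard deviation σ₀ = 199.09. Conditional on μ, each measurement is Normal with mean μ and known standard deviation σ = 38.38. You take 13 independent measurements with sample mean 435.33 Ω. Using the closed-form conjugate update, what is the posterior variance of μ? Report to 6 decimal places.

112.986575

For Normal data with known variance σ², a Normal(μ₀, σ₀²) prior on μ is conjugate. Posterior precision = 1/σ₀² + n/σ²; posterior mean is the precision-weighted average of μ₀ and x̄.
σ₀² = 199.09² = 39636.8281, σ² = 38.38² = 1473.0244; σ² + n·σ₀² = 1473.0244 + 13·39636.8281 = 516751.7897.
Posterior precision = 1/σ₀² + n/σ² = 1/39636.8281 + 13/1473.0244 = (σ² + n·σ₀²)/(σ₀²σ²) = 516751.7897/(39636.8281·1473.0244); posterior variance σₙ² = σ₀²σ²/(σ² + n·σ₀²) = 39636.8281·1473.0244/516751.7897 = 112.986575.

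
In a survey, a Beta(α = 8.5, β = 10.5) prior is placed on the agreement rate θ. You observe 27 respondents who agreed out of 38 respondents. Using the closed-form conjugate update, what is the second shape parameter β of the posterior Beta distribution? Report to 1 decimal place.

21.5

The Beta prior is conjugate to a Binomial/Bernoulli likelihood; the update adds successes to α and failures to β.
Posterior: Beta(α+k, β+n−k) = Beta(8.5+27, 10.5+11) = Beta(35.5, 21.5).
Posterior β = 21.5.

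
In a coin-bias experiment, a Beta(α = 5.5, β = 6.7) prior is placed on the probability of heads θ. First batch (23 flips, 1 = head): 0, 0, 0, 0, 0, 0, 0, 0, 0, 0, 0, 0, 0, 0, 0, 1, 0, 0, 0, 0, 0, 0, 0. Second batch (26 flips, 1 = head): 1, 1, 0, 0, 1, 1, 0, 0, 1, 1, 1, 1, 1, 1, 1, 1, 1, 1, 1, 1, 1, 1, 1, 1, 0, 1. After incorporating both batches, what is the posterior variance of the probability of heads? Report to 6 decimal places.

0.003978

The Beta prior is conjugate to a Binomial/Bernoulli likelihood; the update adds successes to α and failures to β.
After batch 1: Beta(5.5+1, 6.7+22) = Beta(6.5, 28.7).
After batch 2: Beta(6.5+21, 28.7+5) = Beta(27.5, 33.7).
Var = αβ/((α+β)²(α+β+1)) = 27.5·33.7/(61.2²·62.2) = 0.003978.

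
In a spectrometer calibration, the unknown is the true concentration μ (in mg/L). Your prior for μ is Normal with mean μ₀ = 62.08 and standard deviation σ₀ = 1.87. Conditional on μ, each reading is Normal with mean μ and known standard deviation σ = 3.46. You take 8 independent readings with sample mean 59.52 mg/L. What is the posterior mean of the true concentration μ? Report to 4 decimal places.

60.2872

For Normal data with known variance σ², a Normal(μ₀, σ₀²) prior on μ is conjugate. Posterior precision = 1/σ₀² + n/σ²; posterior mean is the precision-weighted average of μ₀ and x̄.
n·x̄ = 8·59.52 = 476.16.
σ₀² = 1.87² = 3.4969, σ² = 3.46² = 11.9716; σ² + n·σ₀² = 11.9716 + 8·3.4969 = 39.9468.
Posterior mean = (μ₀/σ₀² + n·x̄/σ²)/(1/σ₀² + n/σ²) = (σ²·μ₀ + σ₀²·n·x̄)/(σ² + n·σ₀²) = (11.9716·62.08 + 3.4969·476.16)/39.9468 = 2408.280832/39.9468 = 60.2872.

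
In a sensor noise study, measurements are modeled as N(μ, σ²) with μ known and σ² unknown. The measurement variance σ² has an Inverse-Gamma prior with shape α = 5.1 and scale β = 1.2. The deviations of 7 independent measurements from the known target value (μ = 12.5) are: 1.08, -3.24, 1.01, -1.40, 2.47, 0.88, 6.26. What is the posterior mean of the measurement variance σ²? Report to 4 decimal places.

With known mean μ and an Inverse-Gamma(α, β) prior on σ², the Normal likelihood is conjugate: posterior is Inv-Gamma(α + n/2, β + Σ(xᵢ−μ)²/2).
Σ(xᵢ−μ)² = (1.08)² + (-3.24)² + (1.01)² + (-1.40)² + (2.47)² + (0.88)² + (6.26)² = 60.7070.
Posterior: Inv-Gamma(5.1 + 7/2, 1.2 + 60.7070/2) = Inv-Gamma(8.60, 31.55350).
E[σ²|data] = β/(α−1) = 31.55350/7.60 = 4.1518.

4.1518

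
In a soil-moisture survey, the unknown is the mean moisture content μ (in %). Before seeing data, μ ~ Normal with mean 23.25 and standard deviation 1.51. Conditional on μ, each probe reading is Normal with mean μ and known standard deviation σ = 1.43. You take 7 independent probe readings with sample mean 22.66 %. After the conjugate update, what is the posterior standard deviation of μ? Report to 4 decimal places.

For Normal data with known variance σ², a Normal(μ₀, σ₀²) prior on μ is conjugate. Posterior precision = 1/σ₀² + n/σ²; posterior mean is the precision-weighted average of μ₀ and x̄.
σ₀² = 1.51² = 2.2801, σ² = 1.43² = 2.0449; σ² + n·σ₀² = 2.0449 + 7·2.2801 = 18.0056.
Posterior precision = 1/σ₀² + n/σ² = 1/2.2801 + 7/2.0449 = (σ² + n·σ₀²)/(σ₀²σ²) = 18.0056/(2.2801·2.0449); posterior variance σₙ² = σ₀²σ²/(σ² + n·σ₀²) = 2.2801·2.0449/18.0056 = 0.258951.
Posterior SD = √σₙ² = √(2.2801·2.0449/18.0056) = 0.5089.

0.5089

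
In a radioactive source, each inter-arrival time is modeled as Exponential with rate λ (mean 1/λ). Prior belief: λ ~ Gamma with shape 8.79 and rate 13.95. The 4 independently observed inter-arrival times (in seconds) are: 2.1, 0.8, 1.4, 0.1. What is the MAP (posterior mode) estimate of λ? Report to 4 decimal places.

0.6425

With a Gamma(shape α, rate β) prior on the exponential rate λ, the posterior after n observations with total T = Σxᵢ is Gamma(α+n, β+T).
Sum of observations T = 4.4 seconds; n = 4.
Posterior: Gamma(8.79+4, 13.95+4.4) = Gamma(12.79, 18.35).
Mode = (α−1)/β = 0.6425.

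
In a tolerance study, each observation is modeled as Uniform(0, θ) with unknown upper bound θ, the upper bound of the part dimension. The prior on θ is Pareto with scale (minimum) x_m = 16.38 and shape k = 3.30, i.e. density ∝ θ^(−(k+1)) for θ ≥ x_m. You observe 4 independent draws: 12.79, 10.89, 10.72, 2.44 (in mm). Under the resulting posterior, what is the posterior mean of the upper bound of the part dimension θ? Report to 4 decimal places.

A Pareto(scale x_m, shape k) prior on the upper bound θ of Uniform(0, θ) is conjugate: posterior is Pareto(max(x_m, max xᵢ), k + n).
Sample maximum = 12.79; prior scale x_m = 16.38 → posterior scale = max = 16.38.
Posterior shape = 3.30 + 4 = 7.30.
E[θ|data] = k·x_m/(k−1) = 7.30·16.38/6.30 = 18.9800.

18.9800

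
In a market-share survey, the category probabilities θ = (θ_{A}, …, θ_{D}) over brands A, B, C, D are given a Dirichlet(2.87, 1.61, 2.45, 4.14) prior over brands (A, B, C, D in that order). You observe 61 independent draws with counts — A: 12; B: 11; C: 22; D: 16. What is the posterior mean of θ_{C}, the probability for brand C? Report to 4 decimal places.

The Dirichlet prior is conjugate to the Multinomial likelihood: each posterior αⱼ = prior αⱼ + observed count nⱼ.
Posterior concentration: (14.87, 12.61, 24.45, 20.14), total = 72.07.
E[θ_{C}|data] = α_{C}/Σα = 24.45/72.07 = 0.3393.

0.3393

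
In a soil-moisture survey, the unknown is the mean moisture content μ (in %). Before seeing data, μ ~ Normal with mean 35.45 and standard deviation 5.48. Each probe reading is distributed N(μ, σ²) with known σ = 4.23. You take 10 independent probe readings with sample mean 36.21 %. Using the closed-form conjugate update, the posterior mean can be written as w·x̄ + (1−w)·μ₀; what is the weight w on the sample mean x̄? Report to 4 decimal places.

0.9438

For Normal data with known variance σ², a Normal(μ₀, σ₀²) prior on μ is conjugate. Posterior precision = 1/σ₀² + n/σ²; posterior mean is the precision-weighted average of μ₀ and x̄.
σ₀² = 5.48² = 30.0304, σ² = 4.23² = 17.8929. Prior precision 1/σ₀² = 1/30.0304; data precision n/σ² = 10/17.8929.
w = (n/σ²)/(1/σ₀² + n/σ²) = n·σ₀²/(σ² + n·σ₀²) = 10·30.0304/(17.8929 + 10·30.0304) = 300.304/318.1969 = 0.9438.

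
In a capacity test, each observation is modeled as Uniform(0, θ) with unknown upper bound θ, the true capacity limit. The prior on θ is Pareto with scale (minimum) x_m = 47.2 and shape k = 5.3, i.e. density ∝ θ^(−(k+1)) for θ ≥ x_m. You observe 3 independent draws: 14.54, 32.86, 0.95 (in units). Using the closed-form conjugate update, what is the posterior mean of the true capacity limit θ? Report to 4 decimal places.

53.6658

A Pareto(scale x_m, shape k) prior on the upper bound θ of Uniform(0, θ) is conjugate: posterior is Pareto(max(x_m, max xᵢ), k + n).
Sample maximum = 32.86; prior scale x_m = 47.2 → posterior scale = max = 47.20.
Posterior shape = 5.3 + 3 = 8.3.
E[θ|data] = k·x_m/(k−1) = 8.3·47.20/7.3 = 53.6658.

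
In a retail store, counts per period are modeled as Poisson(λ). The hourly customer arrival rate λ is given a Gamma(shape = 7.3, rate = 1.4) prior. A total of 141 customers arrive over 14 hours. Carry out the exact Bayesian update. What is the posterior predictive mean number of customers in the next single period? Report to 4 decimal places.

With a Gamma(shape α, rate β) prior, the Poisson likelihood is conjugate: the posterior is Gamma(α + ΣXᵢ, β + n).
Posterior: Gamma(α+S, β+n) = Gamma(7.3+141, 1.4+14) = Gamma(148.3, 15.4).
The predictive distribution for one future period is NegBinom with mean α/β = 9.6299.

9.6299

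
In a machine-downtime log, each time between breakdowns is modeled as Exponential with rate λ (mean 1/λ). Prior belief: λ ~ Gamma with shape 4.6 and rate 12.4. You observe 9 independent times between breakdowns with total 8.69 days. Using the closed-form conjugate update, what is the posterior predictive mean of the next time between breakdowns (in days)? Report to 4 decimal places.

With a Gamma(shape α, rate β) prior on the exponential rate λ, the posterior after n observations with total T = Σxᵢ is Gamma(α+n, β+T).
Posterior: Gamma(4.6+9, 12.4+8.69) = Gamma(13.6, 21.09).
The predictive distribution for the next observation is Lomax; its mean is β/(α−1) = 21.09/12.6 = 1.6738.

1.6738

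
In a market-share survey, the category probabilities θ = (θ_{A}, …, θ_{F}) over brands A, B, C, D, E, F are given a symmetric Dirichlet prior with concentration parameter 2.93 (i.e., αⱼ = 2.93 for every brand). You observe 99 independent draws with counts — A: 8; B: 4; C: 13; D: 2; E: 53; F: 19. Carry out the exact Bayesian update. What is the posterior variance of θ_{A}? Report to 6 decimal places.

0.000723

The Dirichlet prior is conjugate to the Multinomial likelihood: each posterior αⱼ = prior αⱼ + observed count nⱼ.
Posterior concentration: (10.93, 6.93, 15.93, 4.93, 55.93, 21.93), total = 116.58.
Var[θ_j] = α_j(Σα−α_j)/((Σα)²(Σα+1)) = 10.93·105.65/(116.58²·117.58) = 0.000723.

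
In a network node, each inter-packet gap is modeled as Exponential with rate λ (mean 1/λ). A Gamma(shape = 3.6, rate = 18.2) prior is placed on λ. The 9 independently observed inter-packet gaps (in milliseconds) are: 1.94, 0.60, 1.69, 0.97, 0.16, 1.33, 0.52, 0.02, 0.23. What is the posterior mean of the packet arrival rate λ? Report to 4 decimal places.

0.4910

With a Gamma(shape α, rate β) prior on the exponential rate λ, the posterior after n observations with total T = Σxᵢ is Gamma(α+n, β+T).
Sum of observations T = 7.46 milliseconds; n = 9.
Posterior: Gamma(3.6+9, 18.2+7.46) = Gamma(12.6, 25.66).
Posterior mean of λ = α/β = 12.6/25.66 = 0.4910.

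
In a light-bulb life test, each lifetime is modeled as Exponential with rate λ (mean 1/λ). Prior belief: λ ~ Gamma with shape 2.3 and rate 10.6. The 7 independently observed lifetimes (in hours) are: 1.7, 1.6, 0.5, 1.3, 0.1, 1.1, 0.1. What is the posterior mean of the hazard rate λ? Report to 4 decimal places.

With a Gamma(shape α, rate β) prior on the exponential rate λ, the posterior after n observations with total T = Σxᵢ is Gamma(α+n, β+T).
Sum of observations T = 6.4 hours; n = 7.
Posterior: Gamma(2.3+7, 10.6+6.4) = Gamma(9.3, 17.0).
Posterior mean of λ = α/β = 9.3/17.0 = 0.5471.

0.5471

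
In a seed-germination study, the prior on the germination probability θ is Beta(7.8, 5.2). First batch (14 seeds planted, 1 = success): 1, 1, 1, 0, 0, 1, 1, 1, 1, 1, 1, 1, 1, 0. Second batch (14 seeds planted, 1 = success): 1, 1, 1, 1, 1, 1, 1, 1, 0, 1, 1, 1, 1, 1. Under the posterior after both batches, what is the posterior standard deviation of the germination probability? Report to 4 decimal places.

0.0644

The Beta prior is conjugate to a Binomial/Bernoulli likelihood; the update adds successes to α and failures to β.
After batch 1: Beta(7.8+11, 5.2+3) = Beta(18.8, 8.2).
After batch 2: Beta(18.8+13, 8.2+1) = Beta(31.8, 9.2).
Var = αβ/((α+β)²(α+β+1)) = 31.8·9.2/(41.0²·42.0) = 0.00414379; SD = √0.00414379 = 0.0644.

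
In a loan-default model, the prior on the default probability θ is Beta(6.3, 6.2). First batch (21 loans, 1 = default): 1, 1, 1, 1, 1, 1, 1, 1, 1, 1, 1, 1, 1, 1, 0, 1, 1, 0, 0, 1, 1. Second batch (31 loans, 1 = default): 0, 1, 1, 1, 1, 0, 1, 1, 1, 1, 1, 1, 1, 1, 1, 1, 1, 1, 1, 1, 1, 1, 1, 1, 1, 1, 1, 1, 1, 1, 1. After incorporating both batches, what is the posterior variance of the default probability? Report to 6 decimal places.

The Beta prior is conjugate to a Binomial/Bernoulli likelihood; the update adds successes to α and failures to β.
After batch 1: Beta(6.3+18, 6.2+3) = Beta(24.3, 9.2).
After batch 2: Beta(24.3+29, 9.2+2) = Beta(53.3, 11.2).
Var = αβ/((α+β)²(α+β+1)) = 53.3·11.2/(64.5²·65.5) = 0.002191.

0.002191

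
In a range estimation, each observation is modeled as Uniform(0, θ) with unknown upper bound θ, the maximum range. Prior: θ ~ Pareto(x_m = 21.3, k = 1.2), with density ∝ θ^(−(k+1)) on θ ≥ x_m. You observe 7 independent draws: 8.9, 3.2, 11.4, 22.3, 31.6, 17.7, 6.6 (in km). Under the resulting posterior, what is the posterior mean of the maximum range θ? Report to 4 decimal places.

35.9889

A Pareto(scale x_m, shape k) prior on the upper bound θ of Uniform(0, θ) is conjugate: posterior is Pareto(max(x_m, max xᵢ), k + n).
Sample maximum = 31.6; prior scale x_m = 21.3 → posterior scale = max = 31.6.
Posterior shape = 1.2 + 7 = 8.2.
E[θ|data] = k·x_m/(k−1) = 8.2·31.6/7.2 = 35.9889.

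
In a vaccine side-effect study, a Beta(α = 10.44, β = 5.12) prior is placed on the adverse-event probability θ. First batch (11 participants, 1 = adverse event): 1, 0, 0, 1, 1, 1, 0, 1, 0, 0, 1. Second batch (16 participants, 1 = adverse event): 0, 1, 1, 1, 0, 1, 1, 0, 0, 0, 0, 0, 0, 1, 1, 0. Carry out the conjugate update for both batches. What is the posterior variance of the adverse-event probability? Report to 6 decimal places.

0.005680

The Beta prior is conjugate to a Binomial/Bernoulli likelihood; the update adds successes to α and failures to β.
After batch 1: Beta(10.44+6, 5.12+5) = Beta(16.44, 10.12).
After batch 2: Beta(16.44+7, 10.12+9) = Beta(23.44, 19.12).
Var = αβ/((α+β)²(α+β+1)) = 23.44·19.12/(42.56²·43.56) = 0.005680.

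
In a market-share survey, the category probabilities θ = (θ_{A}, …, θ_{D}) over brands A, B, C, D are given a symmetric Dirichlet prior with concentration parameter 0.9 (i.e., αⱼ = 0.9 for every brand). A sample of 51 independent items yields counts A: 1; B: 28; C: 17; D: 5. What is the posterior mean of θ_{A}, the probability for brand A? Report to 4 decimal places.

The Dirichlet prior is conjugate to the Multinomial likelihood: each posterior αⱼ = prior αⱼ + observed count nⱼ.
Posterior concentration: (1.9, 28.9, 17.9, 5.9), total = 54.6.
E[θ_{A}|data] = α_{A}/Σα = 1.9/54.6 = 0.0348.

0.0348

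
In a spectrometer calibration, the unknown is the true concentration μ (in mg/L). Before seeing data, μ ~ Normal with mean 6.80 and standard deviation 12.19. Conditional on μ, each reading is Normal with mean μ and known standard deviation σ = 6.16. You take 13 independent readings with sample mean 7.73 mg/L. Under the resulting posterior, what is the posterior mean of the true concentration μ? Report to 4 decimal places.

7.7121

For Normal data with known variance σ², a Normal(μ₀, σ₀²) prior on μ is conjugate. Posterior precision = 1/σ₀² + n/σ²; posterior mean is the precision-weighted average of μ₀ and x̄.
n·x̄ = 13·7.73 = 100.49.
σ₀² = 12.19² = 148.5961, σ² = 6.16² = 37.9456; σ² + n·σ₀² = 37.9456 + 13·148.5961 = 1969.6949.
Posterior mean = (μ₀/σ₀² + n·x̄/σ²)/(1/σ₀² + n/σ²) = (σ²·μ₀ + σ₀²·n·x̄)/(σ² + n·σ₀²) = (37.9456·6.80 + 148.5961·100.49)/1969.6949 = 15190.452169/1969.6949 = 7.7121.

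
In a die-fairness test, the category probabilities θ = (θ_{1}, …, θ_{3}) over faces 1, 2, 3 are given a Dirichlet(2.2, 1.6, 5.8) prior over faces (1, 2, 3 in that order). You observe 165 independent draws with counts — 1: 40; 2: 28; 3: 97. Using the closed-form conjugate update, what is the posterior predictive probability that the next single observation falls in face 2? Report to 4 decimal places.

0.1695

The Dirichlet prior is conjugate to the Multinomial likelihood: each posterior αⱼ = prior αⱼ + observed count nⱼ.
Posterior concentration: (42.2, 29.6, 102.8), total = 174.6.
P(next = 2 | data) = α_{2}/Σα = 0.1695.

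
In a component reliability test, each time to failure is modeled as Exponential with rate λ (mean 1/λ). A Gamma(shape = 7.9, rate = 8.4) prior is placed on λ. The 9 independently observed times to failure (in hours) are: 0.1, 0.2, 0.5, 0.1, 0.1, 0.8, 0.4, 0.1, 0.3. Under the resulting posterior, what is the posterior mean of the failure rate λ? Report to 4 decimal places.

With a Gamma(shape α, rate β) prior on the exponential rate λ, the posterior after n observations with total T = Σxᵢ is Gamma(α+n, β+T).
Sum of observations T = 2.6 hours; n = 9.
Posterior: Gamma(7.9+9, 8.4+2.6) = Gamma(16.9, 11.0).
Posterior mean of λ = α/β = 16.9/11.0 = 1.5364.

1.5364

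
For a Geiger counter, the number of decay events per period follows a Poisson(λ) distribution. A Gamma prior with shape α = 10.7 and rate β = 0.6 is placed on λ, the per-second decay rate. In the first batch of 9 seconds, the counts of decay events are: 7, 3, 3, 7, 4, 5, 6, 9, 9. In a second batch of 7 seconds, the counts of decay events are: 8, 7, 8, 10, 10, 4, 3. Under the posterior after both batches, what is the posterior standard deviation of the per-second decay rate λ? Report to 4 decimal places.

0.6424

With a Gamma(shape α, rate β) prior, the Poisson likelihood is conjugate: the posterior is Gamma(α + ΣXᵢ, β + n).
Batch 1: sum of counts S = 53 over n = 9 seconds.
After batch 1: Gamma(α+S, β+n) = Gamma(10.7+53, 0.6+9) = Gamma(63.7, 9.6).
Batch 2: sum of counts S = 50 over n = 7 seconds.
After batch 2: Gamma(α+S, β+n) = Gamma(63.7+50, 9.6+7) = Gamma(113.7, 16.6).
SD = √α/β = √113.7/16.6 = 0.6424.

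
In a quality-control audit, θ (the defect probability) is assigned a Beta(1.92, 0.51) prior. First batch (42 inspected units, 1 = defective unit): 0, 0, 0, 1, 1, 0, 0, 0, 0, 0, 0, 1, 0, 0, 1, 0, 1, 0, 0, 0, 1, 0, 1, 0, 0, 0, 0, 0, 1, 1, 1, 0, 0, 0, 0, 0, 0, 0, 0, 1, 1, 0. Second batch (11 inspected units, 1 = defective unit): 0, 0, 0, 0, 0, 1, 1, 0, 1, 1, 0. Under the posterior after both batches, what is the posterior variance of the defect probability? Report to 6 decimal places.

The Beta prior is conjugate to a Binomial/Bernoulli likelihood; the update adds successes to α and failures to β.
After batch 1: Beta(1.92+12, 0.51+30) = Beta(13.92, 30.51).
After batch 2: Beta(13.92+4, 30.51+7) = Beta(17.92, 37.51).
Var = αβ/((α+β)²(α+β+1)) = 17.92·37.51/(55.43²·56.43) = 0.003877.

0.003877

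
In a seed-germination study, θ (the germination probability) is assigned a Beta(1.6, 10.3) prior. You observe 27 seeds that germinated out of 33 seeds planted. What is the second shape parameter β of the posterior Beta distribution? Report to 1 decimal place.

16.3

The Beta prior is conjugate to a Binomial/Bernoulli likelihood; the update adds successes to α and failures to β.
Posterior: Beta(α+k, β+n−k) = Beta(1.6+27, 10.3+6) = Beta(28.6, 16.3).
Posterior β = 16.3.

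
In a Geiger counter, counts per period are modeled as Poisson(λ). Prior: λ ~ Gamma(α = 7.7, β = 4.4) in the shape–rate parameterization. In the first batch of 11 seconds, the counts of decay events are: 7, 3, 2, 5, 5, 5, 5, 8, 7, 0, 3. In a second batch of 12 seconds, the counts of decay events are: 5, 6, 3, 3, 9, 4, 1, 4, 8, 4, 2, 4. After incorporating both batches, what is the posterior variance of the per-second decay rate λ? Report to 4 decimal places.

With a Gamma(shape α, rate β) prior, the Poisson likelihood is conjugate: the posterior is Gamma(α + ΣXᵢ, β + n).
Batch 1: sum of counts S = 50 over n = 11 seconds.
After batch 1: Gamma(α+S, β+n) = Gamma(7.7+50, 4.4+11) = Gamma(57.7, 15.4).
Batch 2: sum of counts S = 53 over n = 12 seconds.
After batch 2: Gamma(α+S, β+n) = Gamma(57.7+53, 15.4+12) = Gamma(110.7, 27.4).
Var = α/β² = 110.7/27.4² = 0.1475.

0.1475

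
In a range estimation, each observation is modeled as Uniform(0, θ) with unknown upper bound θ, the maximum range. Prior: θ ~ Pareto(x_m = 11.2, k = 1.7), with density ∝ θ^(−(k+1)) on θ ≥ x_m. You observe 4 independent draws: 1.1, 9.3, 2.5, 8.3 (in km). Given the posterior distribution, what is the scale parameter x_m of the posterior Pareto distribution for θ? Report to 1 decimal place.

A Pareto(scale x_m, shape k) prior on the upper bound θ of Uniform(0, θ) is conjugate: posterior is Pareto(max(x_m, max xᵢ), k + n).
Sample maximum = 9.3; prior scale x_m = 11.2 → posterior scale = max = 11.2.
Posterior shape = 1.7 + 4 = 5.7.
Posterior scale x_m = 11.2.

11.2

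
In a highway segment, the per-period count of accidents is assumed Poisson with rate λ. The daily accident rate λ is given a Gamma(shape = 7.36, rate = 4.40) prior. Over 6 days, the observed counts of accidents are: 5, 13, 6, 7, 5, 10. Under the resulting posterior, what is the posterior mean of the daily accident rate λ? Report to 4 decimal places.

With a Gamma(shape α, rate β) prior, the Poisson likelihood is conjugate: the posterior is Gamma(α + ΣXᵢ, β + n).
Sum of counts S = 46 over n = 6 days.
Posterior: Gamma(α+S, β+n) = Gamma(7.36+46, 4.40+6) = Gamma(53.36, 10.40).
Posterior mean = α/β = 53.36/10.40 = 5.1308.

5.1308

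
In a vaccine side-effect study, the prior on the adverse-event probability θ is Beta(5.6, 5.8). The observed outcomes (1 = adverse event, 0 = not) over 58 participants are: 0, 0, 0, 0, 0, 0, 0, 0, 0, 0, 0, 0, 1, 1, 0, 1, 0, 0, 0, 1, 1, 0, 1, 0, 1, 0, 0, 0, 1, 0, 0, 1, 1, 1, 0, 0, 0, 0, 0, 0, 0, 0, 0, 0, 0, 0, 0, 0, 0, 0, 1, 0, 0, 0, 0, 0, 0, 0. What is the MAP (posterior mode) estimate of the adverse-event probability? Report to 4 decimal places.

The Beta prior is conjugate to a Binomial/Bernoulli likelihood; the update adds successes to α and failures to β.
Posterior: Beta(α+k, β+n−k) = Beta(5.6+12, 5.8+46) = Beta(17.6, 51.8).
Mode of Beta(a,b) for a,b>1 is (a−1)/(a+b−2) = 16.6/67.4 = 0.2463.

0.2463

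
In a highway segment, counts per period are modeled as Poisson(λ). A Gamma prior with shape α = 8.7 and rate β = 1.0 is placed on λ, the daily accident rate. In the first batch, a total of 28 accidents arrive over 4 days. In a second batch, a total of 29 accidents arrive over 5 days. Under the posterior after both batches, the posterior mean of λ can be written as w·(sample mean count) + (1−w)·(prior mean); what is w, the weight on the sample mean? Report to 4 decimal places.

0.9000

With a Gamma(shape α, rate β) prior, the Poisson likelihood is conjugate: the posterior is Gamma(α + ΣXᵢ, β + n).
Total number of days: n = 4 + 5 = 9.
Posterior mean = (α₀+S)/(β₀+n) = [n/(β₀+n)]·(S/n) + [β₀/(β₀+n)]·(α₀/β₀), so only n and β₀ enter the weight.
Weight on data w = n/(β₀+n) = 9/(1.0+9) = 9/10.0 = 0.9000.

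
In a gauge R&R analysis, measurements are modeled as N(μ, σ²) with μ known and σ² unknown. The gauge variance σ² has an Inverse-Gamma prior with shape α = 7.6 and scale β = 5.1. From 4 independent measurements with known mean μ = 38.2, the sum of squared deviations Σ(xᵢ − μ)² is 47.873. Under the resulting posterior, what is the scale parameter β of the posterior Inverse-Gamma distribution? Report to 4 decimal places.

With known mean μ and an Inverse-Gamma(α, β) prior on σ², the Normal likelihood is conjugate: posterior is Inv-Gamma(α + n/2, β + Σ(xᵢ−μ)²/2).
Posterior: Inv-Gamma(7.6 + 4/2, 5.1 + 47.873/2) = Inv-Gamma(9.60, 29.0365).
Posterior β = 29.0365.

29.0365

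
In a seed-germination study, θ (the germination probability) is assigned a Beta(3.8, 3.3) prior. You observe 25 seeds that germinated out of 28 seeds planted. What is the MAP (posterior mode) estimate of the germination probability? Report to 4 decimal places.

The Beta prior is conjugate to a Binomial/Bernoulli likelihood; the update adds successes to α and failures to β.
Posterior: Beta(α+k, β+n−k) = Beta(3.8+25, 3.3+3) = Beta(28.8, 6.3).
Mode of Beta(a,b) for a,b>1 is (a−1)/(a+b−2) = 27.8/33.1 = 0.8399.

0.8399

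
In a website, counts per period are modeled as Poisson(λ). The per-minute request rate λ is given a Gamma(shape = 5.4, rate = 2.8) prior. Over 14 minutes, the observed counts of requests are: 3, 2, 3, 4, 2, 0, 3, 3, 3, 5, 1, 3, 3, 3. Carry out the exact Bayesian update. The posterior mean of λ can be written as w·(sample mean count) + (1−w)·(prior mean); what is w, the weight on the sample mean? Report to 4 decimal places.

With a Gamma(shape α, rate β) prior, the Poisson likelihood is conjugate: the posterior is Gamma(α + ΣXᵢ, β + n).
Posterior mean = (α₀+S)/(β₀+n) = [n/(β₀+n)]·(S/n) + [β₀/(β₀+n)]·(α₀/β₀), so only n and β₀ enter the weight.
Weight on data w = n/(β₀+n) = 14/(2.8+14) = 14/16.8 = 0.8333.

0.8333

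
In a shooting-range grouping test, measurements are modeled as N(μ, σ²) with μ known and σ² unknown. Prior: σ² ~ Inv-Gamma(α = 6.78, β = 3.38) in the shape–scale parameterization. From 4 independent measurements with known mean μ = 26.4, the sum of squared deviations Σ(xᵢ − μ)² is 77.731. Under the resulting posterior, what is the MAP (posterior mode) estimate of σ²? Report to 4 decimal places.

With known mean μ and an Inverse-Gamma(α, β) prior on σ², the Normal likelihood is conjugate: posterior is Inv-Gamma(α + n/2, β + Σ(xᵢ−μ)²/2).
Posterior: Inv-Gamma(6.78 + 4/2, 3.38 + 77.731/2) = Inv-Gamma(8.78, 42.2455).
Mode = β/(α+1) = 42.2455/9.78 = 4.3196.

4.3196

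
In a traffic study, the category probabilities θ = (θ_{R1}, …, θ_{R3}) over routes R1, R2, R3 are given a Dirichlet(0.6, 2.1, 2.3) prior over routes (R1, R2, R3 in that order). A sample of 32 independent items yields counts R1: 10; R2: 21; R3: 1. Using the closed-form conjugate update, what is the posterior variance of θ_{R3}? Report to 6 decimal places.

0.002138

The Dirichlet prior is conjugate to the Multinomial likelihood: each posterior αⱼ = prior αⱼ + observed count nⱼ.
Posterior concentration: (10.6, 23.1, 3.3), total = 37.0.
Var[θ_j] = α_j(Σα−α_j)/((Σα)²(Σα+1)) = 3.3·33.7/(37.0²·38.0) = 0.002138.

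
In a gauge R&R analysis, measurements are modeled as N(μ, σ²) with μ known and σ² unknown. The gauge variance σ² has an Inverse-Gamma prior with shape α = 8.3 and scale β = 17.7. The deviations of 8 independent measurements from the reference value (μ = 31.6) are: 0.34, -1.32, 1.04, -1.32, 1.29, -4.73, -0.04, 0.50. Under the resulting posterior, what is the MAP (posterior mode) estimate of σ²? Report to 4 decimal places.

With known mean μ and an Inverse-Gamma(α, β) prior on σ², the Normal likelihood is conjugate: posterior is Inv-Gamma(α + n/2, β + Σ(xᵢ−μ)²/2).
Σ(xᵢ−μ)² = (0.34)² + (-1.32)² + (1.04)² + (-1.32)² + (1.29)² + (-4.73)² + (-0.04)² + (0.50)² = 28.9706.
Posterior: Inv-Gamma(8.3 + 8/2, 17.7 + 28.9706/2) = Inv-Gamma(12.30, 32.18530).
Mode = β/(α+1) = 32.18530/13.30 = 2.4199.

2.4199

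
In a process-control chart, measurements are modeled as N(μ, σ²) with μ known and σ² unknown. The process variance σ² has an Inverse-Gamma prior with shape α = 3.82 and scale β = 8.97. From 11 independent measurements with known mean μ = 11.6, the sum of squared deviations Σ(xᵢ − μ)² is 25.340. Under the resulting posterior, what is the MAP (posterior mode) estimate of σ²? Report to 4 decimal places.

With known mean μ and an Inverse-Gamma(α, β) prior on σ², the Normal likelihood is conjugate: posterior is Inv-Gamma(α + n/2, β + Σ(xᵢ−μ)²/2).
Posterior: Inv-Gamma(3.82 + 11/2, 8.97 + 25.340/2) = Inv-Gamma(9.32, 21.6400).
Mode = β/(α+1) = 21.6400/10.32 = 2.0969.

2.0969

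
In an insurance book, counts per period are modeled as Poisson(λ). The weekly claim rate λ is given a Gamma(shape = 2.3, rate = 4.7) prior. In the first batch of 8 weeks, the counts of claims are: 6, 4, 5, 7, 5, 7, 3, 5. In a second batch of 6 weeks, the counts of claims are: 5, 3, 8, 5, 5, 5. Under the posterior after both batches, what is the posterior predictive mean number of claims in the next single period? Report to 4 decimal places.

4.0267

With a Gamma(shape α, rate β) prior, the Poisson likelihood is conjugate: the posterior is Gamma(α + ΣXᵢ, β + n).
Batch 1: sum of counts S = 42 over n = 8 weeks.
After batch 1: Gamma(α+S, β+n) = Gamma(2.3+42, 4.7+8) = Gamma(44.3, 12.7).
Batch 2: sum of counts S = 31 over n = 6 weeks.
After batch 2: Gamma(α+S, β+n) = Gamma(44.3+31, 12.7+6) = Gamma(75.3, 18.7).
The predictive distribution for one future period is NegBinom with mean α/β = 4.0267.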